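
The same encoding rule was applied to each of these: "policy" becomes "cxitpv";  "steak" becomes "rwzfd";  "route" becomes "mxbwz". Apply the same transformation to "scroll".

p(15)→c(2) and o(14)→x(23) fit y≡5x+5 (mod 26); the inverse of 5 mod 26 is 21. Each letter's alphabet position (a=0..z=25) is mapped through 5·x+5 mod 26 — an affine cipher.
Applying it to scroll: s(18)→5·18+5≡17=r; c(2)→5·2+5≡15=p; r(17)→5·17+5≡12=m; o(14)→5·14+5≡23=x; l(11)→5·11+5≡8=i; l(11)→5·11+5≡8=i (all mod 26).

rpmxii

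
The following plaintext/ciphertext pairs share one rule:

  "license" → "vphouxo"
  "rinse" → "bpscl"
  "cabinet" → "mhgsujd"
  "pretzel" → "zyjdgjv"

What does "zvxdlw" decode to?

Shifts by position in license: pos 0: l→v (+10), pos 1: i→p (+7), pos 2: c→h (+5), pos 3: e→o (+10), pos 4: n→u (+7), pos 5: s→x (+5) — repeating every 3. It's a Vigenère-style cipher with numeric key [10,7,5]: position i shifts by key[i mod 3].
Decoding zvxdlw: z−10=p, v−7=o, x−5=s, d−10=t, l−7=e, w−5=r.

poster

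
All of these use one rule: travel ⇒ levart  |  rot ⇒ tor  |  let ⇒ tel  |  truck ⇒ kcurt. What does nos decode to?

The output letters match the input read backwards: travel reversed is levart. The word is simply reversed.
Undoing it on nos: then reverse → son.

son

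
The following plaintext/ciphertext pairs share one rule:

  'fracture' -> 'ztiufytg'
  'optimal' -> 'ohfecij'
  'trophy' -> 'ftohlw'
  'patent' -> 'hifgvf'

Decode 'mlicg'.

shame

f(5)→z(25) and r(17)→t(19) fit y≡19x+8 (mod 26); the inverse of 19 mod 26 is 11. Each letter's alphabet position (a=0..z=25) is mapped through 19·x+8 mod 26 — an affine cipher.
Reversing it on mlicg: m(12)→11·(12−8)≡18=s; l(11)→11·(11−8)≡7=h; i(8)→11·(8−8)≡0=a; c(2)→11·(2−8)≡12=m; g(6)→11·(6−8)≡4=e (all mod 26).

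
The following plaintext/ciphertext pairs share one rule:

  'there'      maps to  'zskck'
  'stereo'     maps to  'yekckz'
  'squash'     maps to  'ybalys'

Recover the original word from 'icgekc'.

crater

A repeating key of period 2 is used — shifts +6, +11 over and over.
Reversing it on icgekc: i−6=c, c−11=r, g−6=a, e−11=t, k−6=e, c−11=r.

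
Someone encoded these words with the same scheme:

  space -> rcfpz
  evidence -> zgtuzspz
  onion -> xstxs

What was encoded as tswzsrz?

intense

Treating letters as 0–25, the rule is x ↦ 5x + 5 (mod 26).
Undoing it on tswzsrz: t(19)→21·(19−5)≡8=i; s(18)→21·(18−5)≡13=n; w(22)→21·(22−5)≡19=t; z(25)→21·(25−5)≡4=e; s(18)→21·(18−5)≡13=n; r(17)→21·(17−5)≡18=s; z(25)→21·(25−5)≡4=e (all mod 26).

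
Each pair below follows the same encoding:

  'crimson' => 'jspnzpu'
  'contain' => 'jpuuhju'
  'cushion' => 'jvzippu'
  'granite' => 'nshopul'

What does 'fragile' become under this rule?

It's a Vigenère-style cipher with numeric key [7,1]: position i shifts by key[i mod 2].
On fragile: f+7=m, r+1=s, a+7=h, g+1=h, i+7=p, l+1=m, e+7=l.

mshhpml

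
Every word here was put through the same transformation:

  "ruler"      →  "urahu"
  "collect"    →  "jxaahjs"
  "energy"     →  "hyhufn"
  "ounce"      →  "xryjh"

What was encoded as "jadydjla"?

clinical

r(17)→u(20) and u(20)→r(17) fit y≡25x+11 (mod 26); the inverse of 25 mod 26 is 25. This is an affine cipher: with a=0,…,z=25, each position x becomes (25x+11) mod 26.
Decoding jadydjla: j(9)→25·(9−11)≡2=c; a(0)→25·(0−11)≡11=l; d(3)→25·(3−11)≡8=i; y(24)→25·(24−11)≡13=n; d(3)→25·(3−11)≡8=i; j(9)→25·(9−11)≡2=c; l(11)→25·(11−11)≡0=a; a(0)→25·(0−11)≡11=l (all mod 26).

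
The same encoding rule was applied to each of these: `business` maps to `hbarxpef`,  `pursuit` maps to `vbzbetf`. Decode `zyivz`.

tramp

In business: b→h is +6, u→b is +7, s→a is +8, i→r is +9 — the shift increases by 1 each position. Each letter shifts forward by (position + 6), i.e. 6, 7, 8, … — the shift grows by one for each successive letter.
Undoing it on zyivz: z−6=t, y−7=r, i−8=a, v−9=m, z−10=p.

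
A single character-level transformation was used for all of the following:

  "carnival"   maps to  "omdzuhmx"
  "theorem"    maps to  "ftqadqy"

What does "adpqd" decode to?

Compare letters: c→o is +12, a→m is +12, r→d is +12 — a constant shift. Every letter moves 12 places later in the alphabet, wrapping around z→a.
Reversing it on adpqd: a−12=o, d−12=r, p−12=d, q−12=e, d−12=r.

order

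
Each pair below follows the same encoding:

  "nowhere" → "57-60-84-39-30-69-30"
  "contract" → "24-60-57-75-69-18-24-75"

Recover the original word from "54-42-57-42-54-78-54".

n(#14)→57 and o(#15)→60: differences scale by 3, so n = 3·pos + 15. With a=1..z=26, the number is 3·pos + 15.
Decoding 54-42-57-42-54-78-54: 54→(54−15)÷3=13=m, 42→(42−15)÷3=9=i, 57→(57−15)÷3=14=n, 42→(42−15)÷3=9=i, 54→(54−15)÷3=13=m, 78→(78−15)÷3=21=u, 54→(54−15)÷3=13=m.

minimum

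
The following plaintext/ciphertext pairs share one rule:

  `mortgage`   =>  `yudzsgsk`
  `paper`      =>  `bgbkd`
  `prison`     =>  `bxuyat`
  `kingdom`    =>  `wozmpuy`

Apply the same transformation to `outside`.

Shifts by position in mortgage: pos 0: m→y (+12), pos 1: o→u (+6), pos 2: r→d (+12), pos 3: t→z (+6) — repeating every 2. A repeating key of period 2 is used — shifts +12, +6 over and over.
On outside: o+12=a, u+6=a, t+12=f, s+6=y, i+12=u, d+6=j, e+12=q.

aafyujq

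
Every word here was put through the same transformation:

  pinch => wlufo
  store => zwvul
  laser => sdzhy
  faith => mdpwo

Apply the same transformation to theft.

aklia

Shifts by position in pinch: pos 0: p→w (+7), pos 1: i→l (+3), pos 2: n→u (+7), pos 3: c→f (+3) — repeating every 2. The shifts repeat in a cycle of length 2: positions 0,1,… shift by +7, +3, then the pattern repeats.
Applying it to theft: t+7=a, h+3=k, e+7=l, f+3=i, t+7=a.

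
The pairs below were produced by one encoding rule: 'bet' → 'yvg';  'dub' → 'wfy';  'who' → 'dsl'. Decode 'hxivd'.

Each pair mirrors across the alphabet (b↔y, e↔v, t↔g): positions sum to 25. Letters are reflected about the middle of the alphabet (position → 25−position): Atbash.
Reversing it on hxivd: h↔s, x↔c, i↔r, v↔e, d↔w.

screw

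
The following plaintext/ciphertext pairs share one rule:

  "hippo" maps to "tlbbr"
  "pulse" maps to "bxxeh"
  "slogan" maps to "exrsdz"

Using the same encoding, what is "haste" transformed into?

tdefh

The shift depends on letter class: consonant h→t is +12, but vowel i→l is +3. Two shifts are in play — +3 for a/e/i/o/u, +12 for every other letter.
On haste: h(cons)+12=t, a(vowel)+3=d, s(cons)+12=e, t(cons)+12=f, e(vowel)+3=h.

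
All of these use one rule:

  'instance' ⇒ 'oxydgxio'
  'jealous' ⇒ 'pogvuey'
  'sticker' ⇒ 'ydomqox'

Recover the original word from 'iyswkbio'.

Shifts by position in instance: pos 0: i→o (+6), pos 1: n→x (+10), pos 2: s→y (+6), pos 3: t→d (+10) — repeating every 2. A repeating key of period 2 is used — shifts +6, +10 over and over.
Undoing it on iyswkbio: i−6=c, y−10=o, s−6=m, w−10=m, k−6=e, b−10=r, i−6=c, o−10=e.

commerce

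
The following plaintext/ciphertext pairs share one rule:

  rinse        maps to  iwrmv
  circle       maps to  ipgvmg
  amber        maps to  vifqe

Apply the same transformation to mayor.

The output letters match the input read backwards, each shifted +4: rinse reversed is esnir. Read the word backwards and shift each letter +4.
Applying it to mayor: reverse → royam; then shift: r+4=v, o+4=s, y+4=c, a+4=e, m+4=q.

vsceq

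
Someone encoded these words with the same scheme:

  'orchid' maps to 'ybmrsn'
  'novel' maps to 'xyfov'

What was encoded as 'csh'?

It's a constant shift of +10 (ROT10).
Undoing it on csh: c−10=s, s−10=i, h−10=x.

six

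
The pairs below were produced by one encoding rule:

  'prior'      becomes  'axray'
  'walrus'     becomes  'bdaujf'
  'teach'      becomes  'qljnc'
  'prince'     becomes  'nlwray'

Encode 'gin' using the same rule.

wrp

The output letters match the input read backwards, each shifted +9: prior reversed is roirp. Read the word backwards and shift each letter +9.
Applying it to gin: reverse → nig; then shift: n+9=w, i+9=r, g+9=p.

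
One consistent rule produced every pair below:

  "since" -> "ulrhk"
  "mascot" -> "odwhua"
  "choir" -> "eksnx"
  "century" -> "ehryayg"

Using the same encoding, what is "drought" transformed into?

Letter i (0-indexed) is shifted by i+2, so successive shifts are 2, 3, 4, ….
On drought: d+2=f, r+3=u, o+4=s, u+5=z, g+6=m, h+7=o, t+8=b.

fuszmob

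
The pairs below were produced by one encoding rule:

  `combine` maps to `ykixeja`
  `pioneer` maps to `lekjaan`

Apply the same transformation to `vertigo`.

ranpeck

Compare letters: c→y is +22, o→k is +22, m→i is +22 — a constant shift. Every letter moves 22 places later in the alphabet, wrapping around z→a.
Applying it to vertigo: v+22=r, e+22=a, r+22=n, t+22=p, i+22=e, g+22=c, o+22=k.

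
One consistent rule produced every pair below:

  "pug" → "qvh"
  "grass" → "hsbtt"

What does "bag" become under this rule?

Compare letters: p→q is +1, u→v is +1, g→h is +1 — a constant shift. Each letter is shifted forward by 1 in the alphabet (a Caesar shift of +1).
Applying it to bag: b+1=c, a+1=b, g+1=h.

cbh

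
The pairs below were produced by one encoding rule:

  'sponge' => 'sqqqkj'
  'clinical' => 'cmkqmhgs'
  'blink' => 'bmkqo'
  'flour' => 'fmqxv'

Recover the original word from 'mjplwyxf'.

Letter i (0-indexed) is shifted by i+0, so successive shifts are 0, 1, 2, ….
Decoding mjplwyxf: m−0=m, j−1=i, p−2=n, l−3=i, w−4=s, y−5=t, x−6=r, f−7=y.

ministry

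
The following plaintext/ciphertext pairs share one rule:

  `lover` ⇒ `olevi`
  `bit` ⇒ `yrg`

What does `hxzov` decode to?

Each pair mirrors across the alphabet (l↔o, o↔l, v↔e): positions sum to 25. Each letter is replaced by its mirror in the alphabet: a↔z, b↔y, c↔x, and so on (the Atbash cipher).
Reversing it on hxzov: h↔s, x↔c, z↔a, o↔l, v↔e.

scale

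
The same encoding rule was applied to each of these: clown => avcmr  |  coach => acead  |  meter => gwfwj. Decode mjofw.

write

c(2)→a(0) and l(11)→v(21) fit y≡11x+4 (mod 26); the inverse of 11 mod 26 is 19. Each letter's alphabet position (a=0..z=25) is mapped through 11·x+4 mod 26 — an affine cipher.
Undoing it on mjofw: m(12)→19·(12−4)≡22=w; j(9)→19·(9−4)≡17=r; o(14)→19·(14−4)≡8=i; f(5)→19·(5−4)≡19=t; w(22)→19·(22−4)≡4=e (all mod 26).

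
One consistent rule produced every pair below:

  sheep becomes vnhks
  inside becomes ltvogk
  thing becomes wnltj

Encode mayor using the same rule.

A repeating key of period 2 is used — shifts +3, +6 over and over.
For mayor: m+3=p, a+6=g, y+3=b, o+6=u, r+3=u.

pgbuu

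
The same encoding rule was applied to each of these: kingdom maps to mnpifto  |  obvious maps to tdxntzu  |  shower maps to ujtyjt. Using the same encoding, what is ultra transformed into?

znvtf

The shift depends on letter class: consonant k→m is +2, but vowel i→n is +5. Two shifts are in play — +5 for a/e/i/o/u, +2 for every other letter.
For ultra: u(vowel)+5=z, l(cons)+2=n, t(cons)+2=v, r(cons)+2=t, a(vowel)+5=f.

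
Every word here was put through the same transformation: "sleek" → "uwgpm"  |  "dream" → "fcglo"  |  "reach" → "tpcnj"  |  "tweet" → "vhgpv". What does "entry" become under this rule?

gyvca

Shifts by position in sleek: pos 0: s→u (+2), pos 1: l→w (+11), pos 2: e→g (+2), pos 3: e→p (+11) — repeating every 2. A repeating key of period 2 is used — shifts +2, +11 over and over.
Applying it to entry: e+2=g, n+11=y, t+2=v, r+11=c, y+2=a.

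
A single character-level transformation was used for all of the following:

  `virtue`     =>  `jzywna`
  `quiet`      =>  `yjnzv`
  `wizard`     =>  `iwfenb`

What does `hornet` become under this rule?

The output letters match the input read backwards, each shifted +5: virtue reversed is eutriv. The word is reversed, then every letter is shifted forward by 5.
Applying it to hornet: reverse → tenroh; then shift: t+5=y, e+5=j, n+5=s, r+5=w, o+5=t, h+5=m.

yjswtm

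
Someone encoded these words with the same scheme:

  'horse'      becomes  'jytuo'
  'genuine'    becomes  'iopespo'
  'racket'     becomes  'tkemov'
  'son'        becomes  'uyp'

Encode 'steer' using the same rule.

uvoot

The shift depends on letter class: consonant h→j is +2, but vowel o→y is +10. Two shifts are in play — +10 for a/e/i/o/u, +2 for every other letter.
On steer: s(cons)+2=u, t(cons)+2=v, e(vowel)+10=o, e(vowel)+10=o, r(cons)+2=t.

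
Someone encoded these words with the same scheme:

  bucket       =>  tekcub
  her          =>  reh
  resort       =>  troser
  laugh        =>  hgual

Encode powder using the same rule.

The output letters match the input read backwards: bucket reversed is tekcub. It's just the letters in reverse order.
On powder: reverse → redwop.

redwop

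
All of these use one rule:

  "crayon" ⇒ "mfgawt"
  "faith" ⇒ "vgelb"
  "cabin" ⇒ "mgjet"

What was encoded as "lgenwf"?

tailor

Each letter's alphabet position (a=0..z=25) is mapped through 3·x+6 mod 26 — an affine cipher.
Undoing it on lgenwf: l(11)→9·(11−6)≡19=t; g(6)→9·(6−6)≡0=a; e(4)→9·(4−6)≡8=i; n(13)→9·(13−6)≡11=l; w(22)→9·(22−6)≡14=o; f(5)→9·(5−6)≡17=r (all mod 26).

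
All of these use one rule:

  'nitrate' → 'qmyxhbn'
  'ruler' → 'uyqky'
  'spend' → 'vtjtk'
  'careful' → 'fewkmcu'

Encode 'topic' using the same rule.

Letter i (0-indexed) is shifted by i+3, so successive shifts are 3, 4, 5, ….
Applying it to topic: t+3=w, o+4=s, p+5=u, i+6=o, c+7=j.

wsuoj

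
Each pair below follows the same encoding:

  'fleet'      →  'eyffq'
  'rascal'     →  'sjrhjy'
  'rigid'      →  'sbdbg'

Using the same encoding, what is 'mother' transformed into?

xvqcfs

Each letter's alphabet position (a=0..z=25) is mapped through 25·x+9 mod 26 — an affine cipher.
On mother: m(12)→25·12+9≡23=x; o(14)→25·14+9≡21=v; t(19)→25·19+9≡16=q; h(7)→25·7+9≡2=c; e(4)→25·4+9≡5=f; r(17)→25·17+9≡18=s (all mod 26).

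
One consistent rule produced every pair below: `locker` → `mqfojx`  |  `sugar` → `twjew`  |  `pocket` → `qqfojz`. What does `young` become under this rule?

zqxrl

In locker: l→m is +1, o→q is +2, c→f is +3, k→o is +4 — the shift increases by 1 each position. Letter i (0-indexed) is shifted by i+1, so successive shifts are 1, 2, 3, ….
Applying it to young: y+1=z, o+2=q, u+3=x, n+4=r, g+5=l.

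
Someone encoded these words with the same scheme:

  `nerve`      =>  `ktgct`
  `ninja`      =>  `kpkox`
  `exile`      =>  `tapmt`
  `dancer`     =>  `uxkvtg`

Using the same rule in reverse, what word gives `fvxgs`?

n(13)→k(10) and e(4)→t(19) fit y≡25x+23 (mod 26); the inverse of 25 mod 26 is 25. Treating letters as 0–25, the rule is x ↦ 25x + 23 (mod 26).
Reversing it on fvxgs: f(5)→25·(5−23)≡18=s; v(21)→25·(21−23)≡2=c; x(23)→25·(23−23)≡0=a; g(6)→25·(6−23)≡17=r; s(18)→25·(18−23)≡5=f (all mod 26).

scarf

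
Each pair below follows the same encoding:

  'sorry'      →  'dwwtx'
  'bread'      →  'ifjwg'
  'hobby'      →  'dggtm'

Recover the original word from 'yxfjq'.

The output letters match the input read backwards, each shifted +5: sorry reversed is yrros. The word is reversed, then every letter is shifted forward by 5.
Decoding yxfjq: shift back: y−5=t, x−5=s, f−5=a, j−5=e, q−5=l → tsael; then reverse → least.

least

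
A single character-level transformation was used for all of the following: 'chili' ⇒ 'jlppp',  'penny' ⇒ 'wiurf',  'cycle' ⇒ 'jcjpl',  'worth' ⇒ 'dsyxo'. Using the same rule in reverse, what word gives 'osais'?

A repeating key of period 2 is used — shifts +7, +4 over and over.
Reversing it on osais: o−7=h, s−4=o, a−7=t, i−4=e, s−7=l.

hotel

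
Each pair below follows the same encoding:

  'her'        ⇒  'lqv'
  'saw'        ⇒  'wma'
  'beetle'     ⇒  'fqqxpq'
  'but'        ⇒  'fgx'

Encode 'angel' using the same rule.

mrkqp

The shift depends on letter class: consonant h→l is +4, but vowel e→q is +12. Vowels shift forward by 12 and consonants shift forward by 4.
For angel: a(vowel)+12=m, n(cons)+4=r, g(cons)+4=k, e(vowel)+12=q, l(cons)+4=p.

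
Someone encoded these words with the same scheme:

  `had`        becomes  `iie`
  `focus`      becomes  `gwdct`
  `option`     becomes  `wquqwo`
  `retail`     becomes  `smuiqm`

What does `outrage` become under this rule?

The shift depends on letter class: consonant h→i is +1, but vowel a→i is +8. The rule splits by letter class: vowels +8, consonants +1.
For outrage: o(vowel)+8=w, u(vowel)+8=c, t(cons)+1=u, r(cons)+1=s, a(vowel)+8=i, g(cons)+1=h, e(vowel)+8=m.

wcusihm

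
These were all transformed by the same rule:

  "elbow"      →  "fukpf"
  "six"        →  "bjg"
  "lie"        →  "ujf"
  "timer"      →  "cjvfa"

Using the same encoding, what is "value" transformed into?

The shift depends on letter class: consonant l→u is +9, but vowel e→f is +1. The rule splits by letter class: vowels +1, consonants +9.
For value: v(cons)+9=e, a(vowel)+1=b, l(cons)+9=u, u(vowel)+1=v, e(vowel)+1=f.

ebuvf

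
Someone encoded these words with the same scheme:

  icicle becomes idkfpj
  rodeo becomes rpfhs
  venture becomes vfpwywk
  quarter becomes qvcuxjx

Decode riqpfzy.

In icicle: i→i is +0, c→d is +1, i→k is +2, c→f is +3 — the shift increases by 1 each position. Each letter shifts forward by its position index (0, 1, 2, …) — the shift grows by one for each successive letter.
Undoing it on riqpfzy: r−0=r, i−1=h, q−2=o, p−3=m, f−4=b, z−5=u, y−6=s.

rhombus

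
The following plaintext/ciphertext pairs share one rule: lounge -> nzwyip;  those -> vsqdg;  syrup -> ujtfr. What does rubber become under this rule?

tfdmgc

Shifts by position in lounge: pos 0: l→n (+2), pos 1: o→z (+11), pos 2: u→w (+2), pos 3: n→y (+11) — repeating every 2. It's a Vigenère-style cipher with numeric key [2,11]: position i shifts by key[i mod 2].
On rubber: r+2=t, u+11=f, b+2=d, b+11=m, e+2=g, r+11=c.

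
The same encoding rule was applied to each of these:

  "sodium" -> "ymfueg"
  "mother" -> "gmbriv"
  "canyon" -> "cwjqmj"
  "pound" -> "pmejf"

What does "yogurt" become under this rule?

qmoevb

s(18)→y(24) and o(14)→m(12) fit y≡3x+22 (mod 26); the inverse of 3 mod 26 is 9. This is an affine cipher: with a=0,…,z=25, each position x becomes (3x+22) mod 26.
Applying it to yogurt: y(24)→3·24+22≡16=q; o(14)→3·14+22≡12=m; g(6)→3·6+22≡14=o; u(20)→3·20+22≡4=e; r(17)→3·17+22≡21=v; t(19)→3·19+22≡1=b (all mod 26).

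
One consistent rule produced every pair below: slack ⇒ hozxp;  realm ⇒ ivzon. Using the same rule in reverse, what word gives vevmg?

Each pair mirrors across the alphabet (s↔h, l↔o, a↔z): positions sum to 25. Letters are reflected about the middle of the alphabet (position → 25−position): Atbash.
Undoing it on vevmg: v↔e, e↔v, v↔e, m↔n, g↔t.

event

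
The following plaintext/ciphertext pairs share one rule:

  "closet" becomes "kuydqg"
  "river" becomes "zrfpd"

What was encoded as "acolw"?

Each letter shifts forward by (position + 8), i.e. 8, 9, 10, … — the shift grows by one for each successive letter.
Decoding acolw: a−8=s, c−9=t, o−10=e, l−11=a, w−12=k.

steak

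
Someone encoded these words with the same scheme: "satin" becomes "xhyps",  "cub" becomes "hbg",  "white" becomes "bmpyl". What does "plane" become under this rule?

Vowels shift forward by 7 and consonants shift forward by 5.
For plane: p(cons)+5=u, l(cons)+5=q, a(vowel)+7=h, n(cons)+5=s, e(vowel)+7=l.

uqhsl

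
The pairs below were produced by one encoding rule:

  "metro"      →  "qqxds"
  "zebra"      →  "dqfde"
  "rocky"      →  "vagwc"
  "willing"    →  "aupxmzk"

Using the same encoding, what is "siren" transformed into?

Shifts by position in metro: pos 0: m→q (+4), pos 1: e→q (+12), pos 2: t→x (+4), pos 3: r→d (+12) — repeating every 2. It's a Vigenère-style cipher with numeric key [4,12]: position i shifts by key[i mod 2].
For siren: s+4=w, i+12=u, r+4=v, e+12=q, n+4=r.

wuvqr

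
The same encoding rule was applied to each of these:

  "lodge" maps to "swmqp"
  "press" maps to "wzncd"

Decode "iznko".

In lodge: l→s is +7, o→w is +8, d→m is +9, g→q is +10 — the shift increases by 1 each position. Letter i (0-indexed) is shifted by i+7, so successive shifts are 7, 8, 9, ….
Undoing it on iznko: i−7=b, z−8=r, n−9=e, k−10=a, o−11=d.

bread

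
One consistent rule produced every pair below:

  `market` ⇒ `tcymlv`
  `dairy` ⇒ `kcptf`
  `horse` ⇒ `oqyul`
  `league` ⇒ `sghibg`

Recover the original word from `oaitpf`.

hybrid

It's a Vigenère-style cipher with numeric key [7,2]: position i shifts by key[i mod 2].
Reversing it on oaitpf: o−7=h, a−2=y, i−7=b, t−2=r, p−7=i, f−2=d.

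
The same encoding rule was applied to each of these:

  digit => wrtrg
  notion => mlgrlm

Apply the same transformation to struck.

hgifxp

Each pair mirrors across the alphabet (d↔w, i↔r, g↔t): positions sum to 25. Each letter is replaced by its mirror in the alphabet: a↔z, b↔y, c↔x, and so on (the Atbash cipher).
Applying it to struck: s↔h, t↔g, r↔i, u↔f, c↔x, k↔p.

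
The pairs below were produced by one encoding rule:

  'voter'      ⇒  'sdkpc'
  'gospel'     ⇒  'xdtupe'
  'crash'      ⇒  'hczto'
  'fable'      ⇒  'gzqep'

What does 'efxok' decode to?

light

v(21)→s(18) and o(14)→d(3) fit y≡17x+25 (mod 26); the inverse of 17 mod 26 is 23. Treating letters as 0–25, the rule is x ↦ 17x + 25 (mod 26).
Decoding efxok: e(4)→23·(4−25)≡11=l; f(5)→23·(5−25)≡8=i; x(23)→23·(23−25)≡6=g; o(14)→23·(14−25)≡7=h; k(10)→23·(10−25)≡19=t (all mod 26).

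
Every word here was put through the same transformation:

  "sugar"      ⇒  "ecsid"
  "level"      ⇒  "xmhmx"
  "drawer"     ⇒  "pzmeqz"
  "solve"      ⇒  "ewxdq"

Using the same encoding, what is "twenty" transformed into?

feqvfg

It's a Vigenère-style cipher with numeric key [12,8]: position i shifts by key[i mod 2].
For twenty: t+12=f, w+8=e, e+12=q, n+8=v, t+12=f, y+8=g.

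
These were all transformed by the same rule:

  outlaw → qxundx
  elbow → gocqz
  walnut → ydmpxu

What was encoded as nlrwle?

It's a Vigenère-style cipher with numeric key [2,3,1]: position i shifts by key[i mod 3].
Decoding nlrwle: n−2=l, l−3=i, r−1=q, w−2=u, l−3=i, e−1=d.

liquid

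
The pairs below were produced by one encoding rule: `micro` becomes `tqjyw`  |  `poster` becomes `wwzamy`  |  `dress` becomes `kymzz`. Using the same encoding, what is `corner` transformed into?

jwyumy

The rule splits by letter class: vowels +8, consonants +7.
On corner: c(cons)+7=j, o(vowel)+8=w, r(cons)+7=y, n(cons)+7=u, e(vowel)+8=m, r(cons)+7=y.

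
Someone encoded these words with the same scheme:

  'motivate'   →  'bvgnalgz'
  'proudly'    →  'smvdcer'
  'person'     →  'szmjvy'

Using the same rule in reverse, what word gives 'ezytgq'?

length

m(12)→b(1) and o(14)→v(21) fit y≡23x+11 (mod 26); the inverse of 23 mod 26 is 17. This is an affine cipher: with a=0,…,z=25, each position x becomes (23x+11) mod 26.
Decoding ezytgq: e(4)→17·(4−11)≡11=l; z(25)→17·(25−11)≡4=e; y(24)→17·(24−11)≡13=n; t(19)→17·(19−11)≡6=g; g(6)→17·(6−11)≡19=t; q(16)→17·(16−11)≡7=h (all mod 26).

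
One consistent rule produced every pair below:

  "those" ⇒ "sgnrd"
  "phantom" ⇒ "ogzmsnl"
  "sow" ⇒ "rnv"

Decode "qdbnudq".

recover

This is a Caesar cipher with shift 25.
Reversing it on qdbnudq: q−25=r, d−25=e, b−25=c, n−25=o, u−25=v, d−25=e, q−25=r.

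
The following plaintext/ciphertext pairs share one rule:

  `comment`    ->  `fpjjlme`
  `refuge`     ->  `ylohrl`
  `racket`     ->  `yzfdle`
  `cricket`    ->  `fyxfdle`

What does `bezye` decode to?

Each letter's alphabet position (a=0..z=25) is mapped through 3·x+25 mod 26 — an affine cipher.
Reversing it on bezye: b(1)→9·(1−25)≡18=s; e(4)→9·(4−25)≡19=t; z(25)→9·(25−25)≡0=a; y(24)→9·(24−25)≡17=r; e(4)→9·(4−25)≡19=t (all mod 26).

start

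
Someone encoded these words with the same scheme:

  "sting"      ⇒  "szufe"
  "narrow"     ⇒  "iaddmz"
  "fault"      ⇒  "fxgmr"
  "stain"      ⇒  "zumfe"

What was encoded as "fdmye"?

Two steps: reverse the string, then apply a Caesar shift of +12.
Decoding fdmye: shift back: f−12=t, d−12=r, m−12=a, y−12=m, e−12=s → trams; then reverse → smart.

smart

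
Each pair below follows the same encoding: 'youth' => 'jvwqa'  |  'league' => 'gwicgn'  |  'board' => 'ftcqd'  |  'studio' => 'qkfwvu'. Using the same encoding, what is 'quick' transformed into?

mekws

The output letters match the input read backwards, each shifted +2: youth reversed is htuoy. The word is reversed, then every letter is shifted forward by 2.
On quick: reverse → kciuq; then shift: k+2=m, c+2=e, i+2=k, u+2=w, q+2=s.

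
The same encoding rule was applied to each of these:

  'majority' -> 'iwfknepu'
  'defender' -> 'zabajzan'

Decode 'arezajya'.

evidence

It's a constant shift of +22 (ROT22).
Undoing it on arezajya: a−22=e, r−22=v, e−22=i, z−22=d, a−22=e, j−22=n, y−22=c, a−22=e.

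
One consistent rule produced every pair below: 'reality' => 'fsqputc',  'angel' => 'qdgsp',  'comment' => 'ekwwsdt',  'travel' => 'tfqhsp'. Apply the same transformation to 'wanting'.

oqdtudg

r(17)→f(5) and e(4)→s(18) fit y≡7x+16 (mod 26); the inverse of 7 mod 26 is 15. Treating letters as 0–25, the rule is x ↦ 7x + 16 (mod 26).
For wanting: w(22)→7·22+16≡14=o; a(0)→7·0+16≡16=q; n(13)→7·13+16≡3=d; t(19)→7·19+16≡19=t; i(8)→7·8+16≡20=u; n(13)→7·13+16≡3=d; g(6)→7·6+16≡6=g (all mod 26).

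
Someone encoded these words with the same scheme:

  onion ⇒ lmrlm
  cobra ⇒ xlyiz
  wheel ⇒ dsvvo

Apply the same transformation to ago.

ztl

Each pair mirrors across the alphabet (o↔l, n↔m, i↔r): positions sum to 25. Letters are reflected about the middle of the alphabet (position → 25−position): Atbash.
Applying it to ago: a↔z, g↔t, o↔l.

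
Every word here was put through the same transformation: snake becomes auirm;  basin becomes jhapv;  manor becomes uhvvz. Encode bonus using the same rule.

jvvba

Shifts by position in snake: pos 0: s→a (+8), pos 1: n→u (+7), pos 2: a→i (+8), pos 3: k→r (+7) — repeating every 2. It's a Vigenère-style cipher with numeric key [8,7]: position i shifts by key[i mod 2].
Applying it to bonus: b+8=j, o+7=v, n+8=v, u+7=b, s+8=a.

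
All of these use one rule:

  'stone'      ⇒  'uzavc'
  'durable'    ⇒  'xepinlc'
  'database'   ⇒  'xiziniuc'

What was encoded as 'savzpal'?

s(18)→u(20) and t(19)→z(25) fit y≡5x+8 (mod 26); the inverse of 5 mod 26 is 21. Each letter's alphabet position (a=0..z=25) is mapped through 5·x+8 mod 26 — an affine cipher.
Decoding savzpal: s(18)→21·(18−8)≡2=c; a(0)→21·(0−8)≡14=o; v(21)→21·(21−8)≡13=n; z(25)→21·(25−8)≡19=t; p(15)→21·(15−8)≡17=r; a(0)→21·(0−8)≡14=o; l(11)→21·(11−8)≡11=l (all mod 26).

control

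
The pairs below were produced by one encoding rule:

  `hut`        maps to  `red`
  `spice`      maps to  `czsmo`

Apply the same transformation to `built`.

Compare letters: h→r is +10, u→e is +10, t→d is +10 — a constant shift. Every letter moves 10 places later in the alphabet, wrapping around z→a.
For built: b+10=l, u+10=e, i+10=s, l+10=v, t+10=d.

lesvd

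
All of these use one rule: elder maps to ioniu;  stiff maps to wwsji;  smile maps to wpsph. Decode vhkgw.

react

It's a Vigenère-style cipher with numeric key [4,3,10]: position i shifts by key[i mod 3].
Undoing it on vhkgw: v−4=r, h−3=e, k−10=a, g−4=c, w−3=t.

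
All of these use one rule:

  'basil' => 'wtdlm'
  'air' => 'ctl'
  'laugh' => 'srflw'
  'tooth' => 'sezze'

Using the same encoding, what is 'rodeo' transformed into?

zpozc

The output letters match the input read backwards, each shifted +11: basil reversed is lisab. Read the word backwards and shift each letter +11.
On rodeo: reverse → oedor; then shift: o+11=z, e+11=p, d+11=o, o+11=z, r+11=c.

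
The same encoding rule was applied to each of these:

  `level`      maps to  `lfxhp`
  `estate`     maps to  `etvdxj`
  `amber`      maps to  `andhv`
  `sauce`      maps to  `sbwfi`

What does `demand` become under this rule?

Letter i (0-indexed) is shifted by i+0, so successive shifts are 0, 1, 2, ….
For demand: d+0=d, e+1=f, m+2=o, a+3=d, n+4=r, d+5=i.

dfodri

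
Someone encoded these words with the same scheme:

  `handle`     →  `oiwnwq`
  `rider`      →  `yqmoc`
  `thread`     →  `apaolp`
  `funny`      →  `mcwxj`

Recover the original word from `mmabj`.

ferry

In handle: h→o is +7, a→i is +8, n→w is +9, d→n is +10 — the shift increases by 1 each position. The shift increases by 1 at each position, starting from +7: 7, 8, 9, ….
Reversing it on mmabj: m−7=f, m−8=e, a−9=r, b−10=r, j−11=y.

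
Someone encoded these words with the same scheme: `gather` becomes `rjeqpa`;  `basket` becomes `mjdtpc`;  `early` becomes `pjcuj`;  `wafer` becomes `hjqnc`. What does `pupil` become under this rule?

adarw

Shifts by position in gather: pos 0: g→r (+11), pos 1: a→j (+9), pos 2: t→e (+11), pos 3: h→q (+9) — repeating every 2. A repeating key of period 2 is used — shifts +11, +9 over and over.
On pupil: p+11=a, u+9=d, p+11=a, i+9=r, l+11=w.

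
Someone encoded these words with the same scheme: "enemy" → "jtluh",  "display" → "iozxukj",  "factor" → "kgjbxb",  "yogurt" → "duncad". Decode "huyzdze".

Each letter shifts forward by (position + 5), i.e. 5, 6, 7, … — the shift grows by one for each successive letter.
Reversing it on huyzdze: h−5=c, u−6=o, y−7=r, z−8=r, d−9=u, z−10=p, e−11=t.

corrupt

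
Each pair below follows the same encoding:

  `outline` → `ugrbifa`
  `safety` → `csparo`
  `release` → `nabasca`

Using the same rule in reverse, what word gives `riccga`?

tissue

o(14)→u(20) and u(20)→g(6) fit y≡15x+18 (mod 26); the inverse of 15 mod 26 is 7. This is an affine cipher: with a=0,…,z=25, each position x becomes (15x+18) mod 26.
Undoing it on riccga: r(17)→7·(17−18)≡19=t; i(8)→7·(8−18)≡8=i; c(2)→7·(2−18)≡18=s; c(2)→7·(2−18)≡18=s; g(6)→7·(6−18)≡20=u; a(0)→7·(0−18)≡4=e (all mod 26).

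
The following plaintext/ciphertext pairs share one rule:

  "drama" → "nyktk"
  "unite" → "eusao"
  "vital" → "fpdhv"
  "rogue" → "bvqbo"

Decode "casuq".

sting

Shifts by position in drama: pos 0: d→n (+10), pos 1: r→y (+7), pos 2: a→k (+10), pos 3: m→t (+7) — repeating every 2. It's a Vigenère-style cipher with numeric key [10,7]: position i shifts by key[i mod 2].
Undoing it on casuq: c−10=s, a−7=t, s−10=i, u−7=n, q−10=g.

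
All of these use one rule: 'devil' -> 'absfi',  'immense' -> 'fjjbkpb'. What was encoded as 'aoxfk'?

drain

Compare letters: d→a is +23, e→b is +23, v→s is +23 — a constant shift. This is a Caesar cipher with shift 23.
Reversing it on aoxfk: a−23=d, o−23=r, x−23=a, f−23=i, k−23=n.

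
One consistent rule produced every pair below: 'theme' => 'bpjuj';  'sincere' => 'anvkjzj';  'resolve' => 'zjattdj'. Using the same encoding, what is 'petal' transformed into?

xjbft

The shift depends on letter class: consonant t→b is +8, but vowel e→j is +5. The rule splits by letter class: vowels +5, consonants +8.
For petal: p(cons)+8=x, e(vowel)+5=j, t(cons)+8=b, a(vowel)+5=f, l(cons)+8=t.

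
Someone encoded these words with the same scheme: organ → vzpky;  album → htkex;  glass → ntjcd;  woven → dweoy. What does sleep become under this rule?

In organ: o→v is +7, r→z is +8, g→p is +9, a→k is +10 — the shift increases by 1 each position. The shift increases by 1 at each position, starting from +7: 7, 8, 9, ….
Applying it to sleep: s+7=z, l+8=t, e+9=n, e+10=o, p+11=a.

ztnoa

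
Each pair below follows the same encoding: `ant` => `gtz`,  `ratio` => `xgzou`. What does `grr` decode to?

all

Compare letters: a→g is +6, n→t is +6, t→z is +6 — a constant shift. This is a Caesar cipher with shift 6.
Decoding grr: g−6=a, r−6=l, r−6=l.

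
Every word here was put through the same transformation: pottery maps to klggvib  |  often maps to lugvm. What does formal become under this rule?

ulinzo

Each pair mirrors across the alphabet (p↔k, o↔l, t↔g): positions sum to 25. Letters are reflected about the middle of the alphabet (position → 25−position): Atbash.
On formal: f↔u, o↔l, r↔i, m↔n, a↔z, l↔o.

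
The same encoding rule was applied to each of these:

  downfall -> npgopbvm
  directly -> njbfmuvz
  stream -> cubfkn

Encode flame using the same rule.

Shifts by position in downfall: pos 0: d→n (+10), pos 1: o→p (+1), pos 2: w→g (+10), pos 3: n→o (+1) — repeating every 2. A repeating key of period 2 is used — shifts +10, +1 over and over.
On flame: f+10=p, l+1=m, a+10=k, m+1=n, e+10=o.

pmkno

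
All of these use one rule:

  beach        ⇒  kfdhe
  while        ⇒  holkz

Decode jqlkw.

thing

The output letters match the input read backwards, each shifted +3: beach reversed is hcaeb. Two steps: reverse the string, then apply a Caesar shift of +3.
Decoding jqlkw: shift back: j−3=g, q−3=n, l−3=i, k−3=h, w−3=t → gniht; then reverse → thing.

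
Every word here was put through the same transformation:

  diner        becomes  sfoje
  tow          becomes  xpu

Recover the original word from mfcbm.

Two steps: reverse the string, then apply a Caesar shift of +1.
Undoing it on mfcbm: shift back: m−1=l, f−1=e, c−1=b, b−1=a, m−1=l → lebal; then reverse → label.

label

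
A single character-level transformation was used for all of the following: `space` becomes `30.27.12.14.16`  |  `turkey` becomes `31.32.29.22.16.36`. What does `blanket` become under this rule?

s is letter #19 and maps to 30: an offset of 11. Letters become their 1-based position plus 11 (so a→12, b→13, …).
On blanket: b=2→13, l=12→23, a=1→12, n=14→25, k=11→22, e=5→16, t=20→31.

13.23.12.25.22.16.31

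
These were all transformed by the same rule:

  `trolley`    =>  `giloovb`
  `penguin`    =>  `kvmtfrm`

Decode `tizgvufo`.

Each pair mirrors across the alphabet (t↔g, r↔i, o↔l): positions sum to 25. This is the alphabet-reversal cipher (Atbash): a becomes z, b becomes y, etc.
Decoding tizgvufo: t↔g, i↔r, z↔a, g↔t, v↔e, u↔f, f↔u, o↔l.

grateful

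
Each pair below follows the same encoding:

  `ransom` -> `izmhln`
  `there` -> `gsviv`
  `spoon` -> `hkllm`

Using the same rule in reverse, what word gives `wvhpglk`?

Each pair mirrors across the alphabet (r↔i, a↔z, n↔m): positions sum to 25. Each letter is replaced by its mirror in the alphabet: a↔z, b↔y, c↔x, and so on (the Atbash cipher).
Reversing it on wvhpglk: w↔d, v↔e, h↔s, p↔k, g↔t, l↔o, k↔p.

desktop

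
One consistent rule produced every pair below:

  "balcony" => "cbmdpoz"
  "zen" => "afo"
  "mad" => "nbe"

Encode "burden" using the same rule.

cvsefo

Compare letters: b→c is +1, a→b is +1, l→m is +1 — a constant shift. Each letter is shifted forward by 1 in the alphabet (a Caesar shift of +1).
On burden: b+1=c, u+1=v, r+1=s, d+1=e, e+1=f, n+1=o.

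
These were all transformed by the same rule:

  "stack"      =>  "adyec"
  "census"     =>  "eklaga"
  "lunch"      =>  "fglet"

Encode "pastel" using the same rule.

s(18)→a(0) and t(19)→d(3) fit y≡3x+24 (mod 26); the inverse of 3 mod 26 is 9. Each letter's alphabet position (a=0..z=25) is mapped through 3·x+24 mod 26 — an affine cipher.
Applying it to pastel: p(15)→3·15+24≡17=r; a(0)→3·0+24≡24=y; s(18)→3·18+24≡0=a; t(19)→3·19+24≡3=d; e(4)→3·4+24≡10=k; l(11)→3·11+24≡5=f (all mod 26).

ryadkf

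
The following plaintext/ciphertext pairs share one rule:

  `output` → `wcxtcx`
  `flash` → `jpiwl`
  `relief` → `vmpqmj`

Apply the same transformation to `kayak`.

Vowels shift forward by 8 and consonants shift forward by 4.
For kayak: k(cons)+4=o, a(vowel)+8=i, y(cons)+4=c, a(vowel)+8=i, k(cons)+4=o.

oicio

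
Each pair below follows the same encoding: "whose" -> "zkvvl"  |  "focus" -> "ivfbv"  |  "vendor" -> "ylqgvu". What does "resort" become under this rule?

The shift depends on letter class: consonant w→z is +3, but vowel o→v is +7. Two shifts are in play — +7 for a/e/i/o/u, +3 for every other letter.
On resort: r(cons)+3=u, e(vowel)+7=l, s(cons)+3=v, o(vowel)+7=v, r(cons)+3=u, t(cons)+3=w.

ulvvuw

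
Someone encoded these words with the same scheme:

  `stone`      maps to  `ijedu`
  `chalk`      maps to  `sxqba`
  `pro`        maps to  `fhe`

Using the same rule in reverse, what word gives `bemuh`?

Compare letters: s→i is +16, t→j is +16, o→e is +16 — a constant shift. It's a constant shift of +16 (ROT16).
Undoing it on bemuh: b−16=l, e−16=o, m−16=w, u−16=e, h−16=r.

lower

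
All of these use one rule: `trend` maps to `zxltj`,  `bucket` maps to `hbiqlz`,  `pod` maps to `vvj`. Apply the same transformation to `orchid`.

vxinpj

The shift depends on letter class: consonant t→z is +6, but vowel e→l is +7. Vowels shift forward by 7 and consonants shift forward by 6.
For orchid: o(vowel)+7=v, r(cons)+6=x, c(cons)+6=i, h(cons)+6=n, i(vowel)+7=p, d(cons)+6=j.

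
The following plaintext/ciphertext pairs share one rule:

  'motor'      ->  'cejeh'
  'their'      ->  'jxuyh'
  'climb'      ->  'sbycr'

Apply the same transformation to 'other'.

Compare letters: m→c is +16, o→e is +16, t→j is +16 — a constant shift. Every letter moves 16 places later in the alphabet, wrapping around z→a.
Applying it to other: o+16=e, t+16=j, h+16=x, e+16=u, r+16=h.

ejxuh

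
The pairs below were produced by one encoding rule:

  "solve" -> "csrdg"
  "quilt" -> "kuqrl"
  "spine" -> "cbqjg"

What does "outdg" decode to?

curve

s(18)→c(2) and o(14)→s(18) fit y≡9x+22 (mod 26); the inverse of 9 mod 26 is 3. Treating letters as 0–25, the rule is x ↦ 9x + 22 (mod 26).
Decoding outdg: o(14)→3·(14−22)≡2=c; u(20)→3·(20−22)≡20=u; t(19)→3·(19−22)≡17=r; d(3)→3·(3−22)≡21=v; g(6)→3·(6−22)≡4=e (all mod 26).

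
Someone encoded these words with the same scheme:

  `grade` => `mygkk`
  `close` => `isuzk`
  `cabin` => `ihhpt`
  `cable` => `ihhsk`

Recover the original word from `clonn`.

A repeating key of period 2 is used — shifts +6, +7 over and over.
Undoing it on clonn: c−6=w, l−7=e, o−6=i, n−7=g, n−6=h.

weigh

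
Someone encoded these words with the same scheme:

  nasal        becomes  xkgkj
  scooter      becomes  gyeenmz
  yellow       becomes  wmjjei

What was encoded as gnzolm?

n(13)→x(23) and a(0)→k(10) fit y≡7x+10 (mod 26); the inverse of 7 mod 26 is 15. This is an affine cipher: with a=0,…,z=25, each position x becomes (7x+10) mod 26.
Undoing it on gnzolm: g(6)→15·(6−10)≡18=s; n(13)→15·(13−10)≡19=t; z(25)→15·(25−10)≡17=r; o(14)→15·(14−10)≡8=i; l(11)→15·(11−10)≡15=p; m(12)→15·(12−10)≡4=e (all mod 26).

stripe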